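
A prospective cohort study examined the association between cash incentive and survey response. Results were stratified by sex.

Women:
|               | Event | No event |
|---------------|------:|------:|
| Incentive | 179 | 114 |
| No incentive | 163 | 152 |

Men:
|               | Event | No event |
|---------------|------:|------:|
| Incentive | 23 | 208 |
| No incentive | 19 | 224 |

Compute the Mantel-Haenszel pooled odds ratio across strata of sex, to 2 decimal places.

OR_MH = Σ(aᵢdᵢ/nᵢ) / Σ(bᵢcᵢ/nᵢ), where nᵢ is the stratum total.
Stratum 1 (Women): n = 608; a·d/n = 179·152/608 = 44.7500; b·c/n = 114·163/608 = 30.5625
Stratum 2 (Men): n = 474; a·d/n = 23·224/474 = 10.8692; b·c/n = 208·19/474 = 8.3376
OR_MH = (44.7500 + 10.8692) / (30.5625 + 8.3376) = 55.6192 / 38.9001 = 1.42980

1.43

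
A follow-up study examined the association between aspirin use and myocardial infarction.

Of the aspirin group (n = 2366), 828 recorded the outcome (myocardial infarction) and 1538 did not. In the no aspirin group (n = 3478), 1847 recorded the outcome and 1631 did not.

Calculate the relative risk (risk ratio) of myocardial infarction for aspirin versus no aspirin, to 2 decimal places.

0.66

From the description: a = 828, b = 1538, c = 1847, d = 1631.
Risk in exposed = 828/2366 = 0.34996; risk in unexposed = 1847/3478 = 0.53105.
RR = 0.34996 / 0.53105 = 0.65899
The risk is 34% lower among the exposed than among the unexposed.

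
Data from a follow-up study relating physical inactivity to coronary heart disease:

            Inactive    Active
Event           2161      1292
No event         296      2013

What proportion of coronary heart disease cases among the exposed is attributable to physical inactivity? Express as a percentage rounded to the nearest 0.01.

55.55

Reading the table with exposure as columns: a = 2161 (Inactive, case), b = 296 (Inactive, non-case), c = 1292 (Active, case), d = 2013.
Risk in exposed = 2161/2457 = 0.87953; risk in unexposed = 1292/3305 = 0.39092.
RR = 0.87953/0.39092 = 2.24988
AR% = (RR − 1)/RR × 100 = (2.24988 − 1)/2.24988 × 100 = 55.5531%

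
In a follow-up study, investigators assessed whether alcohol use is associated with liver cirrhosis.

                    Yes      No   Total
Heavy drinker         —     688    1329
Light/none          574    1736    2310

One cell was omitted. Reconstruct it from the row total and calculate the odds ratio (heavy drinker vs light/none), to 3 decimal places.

The missing cell is in the exposed row: 1329 − 688 = 641.
So a = 641, b = 688, c = 574, d = 1736.
OR = (a·d)/(b·c) = (641 × 1736) / (688 × 574) = 1112776 / 394912 = 2.81778

2.818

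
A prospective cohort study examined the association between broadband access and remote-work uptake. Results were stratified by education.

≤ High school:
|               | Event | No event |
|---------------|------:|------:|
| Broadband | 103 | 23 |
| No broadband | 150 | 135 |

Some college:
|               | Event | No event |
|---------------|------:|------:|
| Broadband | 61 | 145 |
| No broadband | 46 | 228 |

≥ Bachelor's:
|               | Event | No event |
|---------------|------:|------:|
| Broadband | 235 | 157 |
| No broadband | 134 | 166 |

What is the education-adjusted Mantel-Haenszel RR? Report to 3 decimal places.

1.469

RR_MH = Σ(aᵢ·n₀ᵢ/nᵢ) / Σ(cᵢ·n₁ᵢ/nᵢ), with n₁ᵢ = aᵢ+bᵢ (exposed), n₀ᵢ = cᵢ+dᵢ (unexposed), nᵢ = n₁ᵢ+n₀ᵢ.
Stratum 1 (≤ High school): n₁ = 126, n₀ = 285, n = 411; a·n₀/n = 103·285/411 = 71.4234; c·n₁/n = 150·126/411 = 45.9854
Stratum 2 (Some college): n₁ = 206, n₀ = 274, n = 480; a·n₀/n = 61·274/480 = 34.8208; c·n₁/n = 46·206/480 = 19.7417
Stratum 3 (≥ Bachelor's): n₁ = 392, n₀ = 300, n = 692; a·n₀/n = 235·300/692 = 101.8786; c·n₁/n = 134·392/692 = 75.9075
RR_MH = (71.4234 + 34.8208 + 101.8786) / (45.9854 + 19.7417 + 75.9075) = 208.1228 / 141.6346 = 1.46943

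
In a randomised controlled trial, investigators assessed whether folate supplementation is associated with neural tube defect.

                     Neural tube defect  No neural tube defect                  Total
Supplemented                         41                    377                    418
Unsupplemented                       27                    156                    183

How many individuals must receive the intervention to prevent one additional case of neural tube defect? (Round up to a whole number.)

Risk in treated group = 41/418 = 0.09809; risk in control = 27/183 = 0.14754.
Absolute risk reduction = 0.14754 − 0.09809 = 0.04945
NNT = 1 / ARR = 1 / 0.04945 = 20.220 → round up → 21

21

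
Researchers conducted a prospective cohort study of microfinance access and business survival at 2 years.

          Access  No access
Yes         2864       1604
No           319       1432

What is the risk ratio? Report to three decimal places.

1.703

Reading the table with exposure as columns: a = 2864 (Access, case), b = 319 (Access, non-case), c = 1604 (No access, case), d = 1432.
Risk in exposed = 2864/3183 = 0.89978; risk in unexposed = 1604/3036 = 0.52833.
RR = 0.89978 / 0.52833 = 1.70308
The risk among the exposed is 1.70 times that among the unexposed.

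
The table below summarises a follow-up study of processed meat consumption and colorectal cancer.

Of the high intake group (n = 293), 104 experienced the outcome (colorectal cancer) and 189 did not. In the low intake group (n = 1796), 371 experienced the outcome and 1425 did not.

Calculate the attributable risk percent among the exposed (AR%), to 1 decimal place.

From the description: a = 104, b = 189, c = 371, d = 1425.
Risk in exposed = 104/293 = 0.35495; risk in unexposed = 371/1796 = 0.20657.
RR = 0.35495/0.20657 = 1.71830
AR% = (RR − 1)/RR × 100 = (1.71830 − 1)/1.71830 × 100 = 41.8028%

41.8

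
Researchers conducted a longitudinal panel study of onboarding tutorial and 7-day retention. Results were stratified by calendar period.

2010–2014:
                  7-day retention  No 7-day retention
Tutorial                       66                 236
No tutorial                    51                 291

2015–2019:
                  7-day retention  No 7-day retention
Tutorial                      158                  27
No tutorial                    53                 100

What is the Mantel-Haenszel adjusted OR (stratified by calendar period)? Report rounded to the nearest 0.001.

3.340

OR_MH = Σ(aᵢdᵢ/nᵢ) / Σ(bᵢcᵢ/nᵢ), where nᵢ is the stratum total.
Stratum 1 (2010–2014): n = 644; a·d/n = 66·291/644 = 29.8230; b·c/n = 236·51/644 = 18.6894
Stratum 2 (2015–2019): n = 338; a·d/n = 158·100/338 = 46.7456; b·c/n = 27·53/338 = 4.2337
OR_MH = (29.8230 + 46.7456) / (18.6894 + 4.2337) = 76.5685 / 22.9232 = 3.34023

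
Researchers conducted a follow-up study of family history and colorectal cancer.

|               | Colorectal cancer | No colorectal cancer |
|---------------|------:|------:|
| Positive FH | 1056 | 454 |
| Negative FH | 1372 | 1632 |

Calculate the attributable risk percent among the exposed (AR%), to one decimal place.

Cells: a = 1056, b = 454, c = 1372, d = 1632.
Risk in exposed = 1056/1510 = 0.69934; risk in unexposed = 1372/3004 = 0.45672.
RR = 0.69934/0.45672 = 1.53120
AR% = (RR − 1)/RR × 100 = (1.53120 − 1)/1.53120 × 100 = 34.6919%

34.7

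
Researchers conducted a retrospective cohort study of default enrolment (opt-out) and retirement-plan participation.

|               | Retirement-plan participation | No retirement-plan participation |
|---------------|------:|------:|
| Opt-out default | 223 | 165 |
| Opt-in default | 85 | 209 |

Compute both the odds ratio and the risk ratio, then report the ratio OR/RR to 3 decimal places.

1.672

Cells: a = 223, b = 165, c = 85, d = 209.
OR = (223·209)/(165·85) = 46607/14025 = 3.32314
Risk in exposed = 223/388 = 0.57474; risk in unexposed = 85/294 = 0.28912; RR = 1.98793
OR/RR = 3.32314 / 1.98793 = 1.67166
The outcome is not rare, so the OR lies further from 1 than the RR.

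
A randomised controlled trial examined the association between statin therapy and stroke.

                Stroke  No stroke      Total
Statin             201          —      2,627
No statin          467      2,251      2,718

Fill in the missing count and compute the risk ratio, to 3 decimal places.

The missing cell is in the exposed row: 2627 − 201 = 2426.
So a = 201, b = 2426, c = 467, d = 2251.
RR = [a/(a+b)] / [c/(c+d)] = (201/2627) / (467/2718) = 0.07651/0.17182 = 0.44532

0.445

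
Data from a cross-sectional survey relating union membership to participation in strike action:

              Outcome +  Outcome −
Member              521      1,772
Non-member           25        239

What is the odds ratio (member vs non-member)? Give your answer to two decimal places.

Cells: a = 521, b = 1772, c = 25, d = 239.
OR = (a·d)/(b·c) = (521 × 239) / (1772 × 25) = 124519 / 44300 = 2.81081
The odds of participation in strike action are about 2.81 times as high in the member group.

2.81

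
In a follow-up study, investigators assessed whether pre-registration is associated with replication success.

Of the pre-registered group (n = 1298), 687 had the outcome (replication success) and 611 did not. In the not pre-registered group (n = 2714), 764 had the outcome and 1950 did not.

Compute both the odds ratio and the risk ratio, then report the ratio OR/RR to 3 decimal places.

1.526

From the description: a = 687, b = 611, c = 764, d = 1950.
OR = (687·1950)/(611·764) = 1339650/466804 = 2.86983
Risk in exposed = 687/1298 = 0.52928; risk in unexposed = 764/2714 = 0.28150; RR = 1.88018
OR/RR = 2.86983 / 1.88018 = 1.52636
The outcome is not rare, so the OR lies further from 1 than the RR.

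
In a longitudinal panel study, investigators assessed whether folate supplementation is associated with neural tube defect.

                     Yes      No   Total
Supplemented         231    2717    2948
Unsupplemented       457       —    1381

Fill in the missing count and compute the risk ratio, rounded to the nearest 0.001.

The missing cell is in the unexposed row: 1381 − 457 = 924.
So a = 231, b = 2717, c = 457, d = 924.
RR = [a/(a+b)] / [c/(c+d)] = (231/2948) / (457/1381) = 0.07836/0.33092 = 0.23679

0.237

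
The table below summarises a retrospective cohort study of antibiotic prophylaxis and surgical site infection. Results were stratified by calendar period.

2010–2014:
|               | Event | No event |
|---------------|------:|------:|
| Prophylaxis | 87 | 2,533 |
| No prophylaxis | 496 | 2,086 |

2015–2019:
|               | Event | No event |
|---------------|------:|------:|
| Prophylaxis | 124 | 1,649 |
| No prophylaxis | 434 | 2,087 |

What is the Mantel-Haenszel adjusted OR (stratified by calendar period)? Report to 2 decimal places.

0.23

OR_MH = Σ(aᵢdᵢ/nᵢ) / Σ(bᵢcᵢ/nᵢ), where nᵢ is the stratum total.
Stratum 1 (2010–2014): n = 5202; a·d/n = 87·2086/5202 = 34.8870; b·c/n = 2533·496/5202 = 241.5163
Stratum 2 (2015–2019): n = 4294; a·d/n = 124·2087/4294 = 60.2673; b·c/n = 1649·434/4294 = 166.6665
OR_MH = (34.8870 + 60.2673) / (241.5163 + 166.6665) = 95.1543 / 408.1829 = 0.23312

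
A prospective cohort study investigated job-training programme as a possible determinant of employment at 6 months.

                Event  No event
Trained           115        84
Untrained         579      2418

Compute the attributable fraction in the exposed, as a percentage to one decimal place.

Cells: a = 115, b = 84, c = 579, d = 2418.
Risk in exposed = 115/199 = 0.57789; risk in unexposed = 579/2997 = 0.19319.
RR = 0.57789/0.19319 = 2.99125
AR% = (RR − 1)/RR × 100 = (2.99125 − 1)/2.99125 × 100 = 66.5692%

66.6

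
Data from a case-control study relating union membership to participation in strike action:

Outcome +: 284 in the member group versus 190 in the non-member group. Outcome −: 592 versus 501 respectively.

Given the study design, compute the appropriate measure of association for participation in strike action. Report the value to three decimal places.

From the description: a = 284, b = 592, c = 190, d = 501.
This is a case-control study: participants were sampled on outcome status, so risks in the source population cannot be estimated directly — relative risk is not valid here. The odds ratio is the appropriate measure.
OR = (a·d)/(b·c) = (284 × 501) / (592 × 190) = 142284 / 112480 = 1.26497

1.265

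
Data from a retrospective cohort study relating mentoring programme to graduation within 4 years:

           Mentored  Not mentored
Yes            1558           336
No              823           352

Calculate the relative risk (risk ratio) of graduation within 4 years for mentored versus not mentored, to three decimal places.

Reading the table with exposure as columns: a = 1558 (Mentored, case), b = 823 (Mentored, non-case), c = 336 (Not mentored, case), d = 352.
Risk in exposed = 1558/2381 = 0.65435; risk in unexposed = 336/688 = 0.48837.
RR = 0.65435 / 0.48837 = 1.33985
The risk among the exposed is 1.34 times that among the unexposed.

1.340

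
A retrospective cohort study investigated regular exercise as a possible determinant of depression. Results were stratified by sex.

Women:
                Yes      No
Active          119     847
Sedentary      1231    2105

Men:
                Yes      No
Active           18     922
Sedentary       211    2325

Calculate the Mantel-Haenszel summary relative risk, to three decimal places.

RR_MH = Σ(aᵢ·n₀ᵢ/nᵢ) / Σ(cᵢ·n₁ᵢ/nᵢ), with n₁ᵢ = aᵢ+bᵢ (exposed), n₀ᵢ = cᵢ+dᵢ (unexposed), nᵢ = n₁ᵢ+n₀ᵢ.
Stratum 1 (Women): n₁ = 966, n₀ = 3336, n = 4302; a·n₀/n = 119·3336/4302 = 92.2789; c·n₁/n = 1231·966/4302 = 276.4170
Stratum 2 (Men): n₁ = 940, n₀ = 2536, n = 3476; a·n₀/n = 18·2536/3476 = 13.1323; c·n₁/n = 211·940/3476 = 57.0598
RR_MH = (92.2789 + 13.1323) / (276.4170 + 57.0598) = 105.4113 / 333.4769 = 0.31610

0.316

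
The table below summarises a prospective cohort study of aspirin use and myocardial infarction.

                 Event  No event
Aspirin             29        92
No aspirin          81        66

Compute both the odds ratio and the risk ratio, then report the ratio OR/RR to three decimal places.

0.591

Cells: a = 29, b = 92, c = 81, d = 66.
OR = (29·66)/(92·81) = 1914/7452 = 0.25684
Risk in exposed = 29/121 = 0.23967; risk in unexposed = 81/147 = 0.55102; RR = 0.43496
OR/RR = 0.25684 / 0.43496 = 0.59051
The outcome is not rare, so the OR lies further from 1 than the RR.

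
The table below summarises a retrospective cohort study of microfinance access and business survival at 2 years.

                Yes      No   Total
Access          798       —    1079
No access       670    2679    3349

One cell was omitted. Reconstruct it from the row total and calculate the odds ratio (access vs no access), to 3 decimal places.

The missing cell is in the exposed row: 1079 − 798 = 281.
So a = 798, b = 281, c = 670, d = 2679.
OR = (a·d)/(b·c) = (798 × 2679) / (281 × 670) = 2137842 / 188270 = 11.35519

11.355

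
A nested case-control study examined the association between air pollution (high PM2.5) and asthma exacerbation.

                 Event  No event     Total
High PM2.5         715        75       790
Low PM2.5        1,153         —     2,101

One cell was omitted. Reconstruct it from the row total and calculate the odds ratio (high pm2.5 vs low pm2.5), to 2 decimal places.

The missing cell is in the unexposed row: 2101 − 1153 = 948.
So a = 715, b = 75, c = 1153, d = 948.
OR = (a·d)/(b·c) = (715 × 948) / (75 × 1153) = 677820 / 86475 = 7.83833

7.84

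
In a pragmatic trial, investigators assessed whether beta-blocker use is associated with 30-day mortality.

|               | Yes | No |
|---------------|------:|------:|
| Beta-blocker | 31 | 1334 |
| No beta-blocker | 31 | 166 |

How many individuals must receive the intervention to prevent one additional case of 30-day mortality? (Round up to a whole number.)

Risk in treated group = 31/1365 = 0.02271; risk in control = 31/197 = 0.15736.
Absolute risk reduction = 0.15736 − 0.02271 = 0.13465
NNT = 1 / ARR = 1 / 0.13465 = 7.427 → round up → 8

8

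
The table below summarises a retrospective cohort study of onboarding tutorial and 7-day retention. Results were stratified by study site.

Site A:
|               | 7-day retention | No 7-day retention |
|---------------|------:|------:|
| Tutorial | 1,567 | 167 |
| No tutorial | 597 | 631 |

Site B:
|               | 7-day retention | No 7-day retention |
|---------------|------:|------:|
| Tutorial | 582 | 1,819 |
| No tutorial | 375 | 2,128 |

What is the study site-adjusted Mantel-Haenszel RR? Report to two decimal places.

1.78

RR_MH = Σ(aᵢ·n₀ᵢ/nᵢ) / Σ(cᵢ·n₁ᵢ/nᵢ), with n₁ᵢ = aᵢ+bᵢ (exposed), n₀ᵢ = cᵢ+dᵢ (unexposed), nᵢ = n₁ᵢ+n₀ᵢ.
Stratum 1 (Site A): n₁ = 1734, n₀ = 1228, n = 2962; a·n₀/n = 1567·1228/2962 = 649.6543; c·n₁/n = 597·1734/2962 = 349.4929
Stratum 2 (Site B): n₁ = 2401, n₀ = 2503, n = 4904; a·n₀/n = 582·2503/4904 = 297.0526; c·n₁/n = 375·2401/4904 = 183.6001
RR_MH = (649.6543 + 297.0526) / (349.4929 + 183.6001) = 946.7069 / 533.0930 = 1.77588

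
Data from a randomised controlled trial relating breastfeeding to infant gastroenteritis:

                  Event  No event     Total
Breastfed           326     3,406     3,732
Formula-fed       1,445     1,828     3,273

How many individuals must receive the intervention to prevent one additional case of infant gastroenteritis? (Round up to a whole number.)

Risk in treated group = 326/3732 = 0.08735; risk in control = 1445/3273 = 0.44149.
Absolute risk reduction = 0.44149 − 0.08735 = 0.35414
NNT = 1 / ARR = 1 / 0.35414 = 2.824 → round up → 3

3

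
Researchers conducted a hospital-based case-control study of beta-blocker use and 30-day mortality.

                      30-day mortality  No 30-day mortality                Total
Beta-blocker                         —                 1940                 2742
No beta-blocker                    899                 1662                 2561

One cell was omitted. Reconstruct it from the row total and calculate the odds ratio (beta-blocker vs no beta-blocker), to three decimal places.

0.764

The missing cell is in the exposed row: 2742 − 1940 = 802.
So a = 802, b = 1940, c = 899, d = 1662.
OR = (a·d)/(b·c) = (802 × 1662) / (1940 × 899) = 1332924 / 1744060 = 0.76426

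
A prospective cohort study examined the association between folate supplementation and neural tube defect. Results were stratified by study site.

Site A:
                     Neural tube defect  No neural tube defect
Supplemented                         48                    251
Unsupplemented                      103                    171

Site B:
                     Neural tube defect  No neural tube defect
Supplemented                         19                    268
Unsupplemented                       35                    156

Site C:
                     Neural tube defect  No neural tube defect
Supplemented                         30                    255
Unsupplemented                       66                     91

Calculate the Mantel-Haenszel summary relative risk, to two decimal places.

0.35

RR_MH = Σ(aᵢ·n₀ᵢ/nᵢ) / Σ(cᵢ·n₁ᵢ/nᵢ), with n₁ᵢ = aᵢ+bᵢ (exposed), n₀ᵢ = cᵢ+dᵢ (unexposed), nᵢ = n₁ᵢ+n₀ᵢ.
Stratum 1 (Site A): n₁ = 299, n₀ = 274, n = 573; a·n₀/n = 48·274/573 = 22.9529; c·n₁/n = 103·299/573 = 53.7469
Stratum 2 (Site B): n₁ = 287, n₀ = 191, n = 478; a·n₀/n = 19·191/478 = 7.5921; c·n₁/n = 35·287/478 = 21.0146
Stratum 3 (Site C): n₁ = 285, n₀ = 157, n = 442; a·n₀/n = 30·157/442 = 10.6561; c·n₁/n = 66·285/442 = 42.5566
RR_MH = (22.9529 + 7.5921 + 10.6561) / (53.7469 + 21.0146 + 42.5566) = 41.2010 / 117.3182 = 0.35119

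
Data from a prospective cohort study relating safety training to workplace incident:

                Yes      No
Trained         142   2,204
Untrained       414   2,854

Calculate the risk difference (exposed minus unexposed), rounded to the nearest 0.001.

-0.066

Cells: a = 142, b = 2204, c = 414, d = 2854.
Risk in exposed = 142/2346 = 0.060529; risk in unexposed = 414/3268 = 0.126683.
Risk difference = 0.060529 − 0.126683 = -0.066154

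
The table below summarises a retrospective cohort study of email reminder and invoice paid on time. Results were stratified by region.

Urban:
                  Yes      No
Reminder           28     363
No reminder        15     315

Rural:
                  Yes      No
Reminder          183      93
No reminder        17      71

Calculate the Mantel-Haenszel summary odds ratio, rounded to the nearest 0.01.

OR_MH = Σ(aᵢdᵢ/nᵢ) / Σ(bᵢcᵢ/nᵢ), where nᵢ is the stratum total.
Stratum 1 (Urban): n = 721; a·d/n = 28·315/721 = 12.2330; b·c/n = 363·15/721 = 7.5520
Stratum 2 (Rural): n = 364; a·d/n = 183·71/364 = 35.6951; b·c/n = 93·17/364 = 4.3434
OR_MH = (12.2330 + 35.6951) / (7.5520 + 4.3434) = 47.9281 / 11.8954 = 4.02912

4.03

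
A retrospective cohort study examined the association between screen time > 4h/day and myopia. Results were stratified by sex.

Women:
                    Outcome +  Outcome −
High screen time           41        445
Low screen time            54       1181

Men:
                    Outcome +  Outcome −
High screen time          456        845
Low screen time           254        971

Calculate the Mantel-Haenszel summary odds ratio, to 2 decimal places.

2.06

OR_MH = Σ(aᵢdᵢ/nᵢ) / Σ(bᵢcᵢ/nᵢ), where nᵢ is the stratum total.
Stratum 1 (Women): n = 1721; a·d/n = 41·1181/1721 = 28.1354; b·c/n = 445·54/1721 = 13.9628
Stratum 2 (Men): n = 2526; a·d/n = 456·971/2526 = 175.2874; b·c/n = 845·254/2526 = 84.9683
OR_MH = (28.1354 + 175.2874) / (13.9628 + 84.9683) = 203.4228 / 98.9311 = 2.05621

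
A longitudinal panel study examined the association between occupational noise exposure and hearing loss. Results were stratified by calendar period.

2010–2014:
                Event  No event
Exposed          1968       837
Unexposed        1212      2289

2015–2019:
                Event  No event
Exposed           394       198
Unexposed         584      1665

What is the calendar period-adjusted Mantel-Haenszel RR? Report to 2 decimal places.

2.13

RR_MH = Σ(aᵢ·n₀ᵢ/nᵢ) / Σ(cᵢ·n₁ᵢ/nᵢ), with n₁ᵢ = aᵢ+bᵢ (exposed), n₀ᵢ = cᵢ+dᵢ (unexposed), nᵢ = n₁ᵢ+n₀ᵢ.
Stratum 1 (2010–2014): n₁ = 2805, n₀ = 3501, n = 6306; a·n₀/n = 1968·3501/6306 = 1092.6051; c·n₁/n = 1212·2805/6306 = 539.1151
Stratum 2 (2015–2019): n₁ = 592, n₀ = 2249, n = 2841; a·n₀/n = 394·2249/2841 = 311.8993; c·n₁/n = 584·592/2841 = 121.6924
RR_MH = (1092.6051 + 311.8993) / (539.1151 + 121.6924) = 1404.5045 / 660.8075 = 2.12544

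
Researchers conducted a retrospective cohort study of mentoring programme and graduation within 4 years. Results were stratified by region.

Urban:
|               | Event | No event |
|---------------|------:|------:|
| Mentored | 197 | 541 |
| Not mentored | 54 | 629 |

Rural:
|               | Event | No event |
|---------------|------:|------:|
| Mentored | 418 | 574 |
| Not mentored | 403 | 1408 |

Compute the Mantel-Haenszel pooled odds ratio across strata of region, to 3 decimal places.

OR_MH = Σ(aᵢdᵢ/nᵢ) / Σ(bᵢcᵢ/nᵢ), where nᵢ is the stratum total.
Stratum 1 (Urban): n = 1421; a·d/n = 197·629/1421 = 87.2013; b·c/n = 541·54/1421 = 20.5588
Stratum 2 (Rural): n = 2803; a·d/n = 418·1408/2803 = 209.9693; b·c/n = 574·403/2803 = 82.5266
OR_MH = (87.2013 + 209.9693) / (20.5588 + 82.5266) = 297.1706 / 103.0853 = 2.88276

2.883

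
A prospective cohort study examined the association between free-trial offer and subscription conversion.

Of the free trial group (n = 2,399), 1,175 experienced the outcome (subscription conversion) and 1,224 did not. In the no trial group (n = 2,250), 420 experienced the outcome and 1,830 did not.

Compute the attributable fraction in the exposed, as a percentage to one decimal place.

61.9

From the description: a = 1175, b = 1224, c = 420, d = 1830.
Risk in exposed = 1175/2399 = 0.48979; risk in unexposed = 420/2250 = 0.18667.
RR = 0.48979/0.18667 = 2.62386
AR% = (RR − 1)/RR × 100 = (2.62386 − 1)/2.62386 × 100 = 61.8882%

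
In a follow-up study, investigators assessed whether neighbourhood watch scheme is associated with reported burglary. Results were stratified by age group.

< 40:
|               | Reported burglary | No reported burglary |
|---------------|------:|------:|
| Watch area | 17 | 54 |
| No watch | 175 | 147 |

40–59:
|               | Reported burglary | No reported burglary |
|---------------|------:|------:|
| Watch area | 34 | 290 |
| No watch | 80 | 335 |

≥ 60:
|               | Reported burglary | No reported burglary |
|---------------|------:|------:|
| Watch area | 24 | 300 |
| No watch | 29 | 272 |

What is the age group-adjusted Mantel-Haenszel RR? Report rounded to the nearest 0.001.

0.546

RR_MH = Σ(aᵢ·n₀ᵢ/nᵢ) / Σ(cᵢ·n₁ᵢ/nᵢ), with n₁ᵢ = aᵢ+bᵢ (exposed), n₀ᵢ = cᵢ+dᵢ (unexposed), nᵢ = n₁ᵢ+n₀ᵢ.
Stratum 1 (< 40): n₁ = 71, n₀ = 322, n = 393; a·n₀/n = 17·322/393 = 13.9288; c·n₁/n = 175·71/393 = 31.6158
Stratum 2 (40–59): n₁ = 324, n₀ = 415, n = 739; a·n₀/n = 34·415/739 = 19.0934; c·n₁/n = 80·324/739 = 35.0744
Stratum 3 (≥ 60): n₁ = 324, n₀ = 301, n = 625; a·n₀/n = 24·301/625 = 11.5584; c·n₁/n = 29·324/625 = 15.0336
RR_MH = (13.9288 + 19.0934 + 11.5584) / (31.6158 + 35.0744 + 15.0336) = 44.5805 / 81.7238 = 0.54550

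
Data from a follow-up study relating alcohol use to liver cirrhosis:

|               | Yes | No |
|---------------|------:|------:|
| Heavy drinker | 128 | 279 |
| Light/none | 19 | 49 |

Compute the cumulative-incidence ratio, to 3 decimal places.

Cells: a = 128, b = 279, c = 19, d = 49.
Risk in exposed = 128/407 = 0.31450; risk in unexposed = 19/68 = 0.27941.
RR = 0.31450 / 0.27941 = 1.12557
The risk among the exposed is 1.13 times that among the unexposed.

1.126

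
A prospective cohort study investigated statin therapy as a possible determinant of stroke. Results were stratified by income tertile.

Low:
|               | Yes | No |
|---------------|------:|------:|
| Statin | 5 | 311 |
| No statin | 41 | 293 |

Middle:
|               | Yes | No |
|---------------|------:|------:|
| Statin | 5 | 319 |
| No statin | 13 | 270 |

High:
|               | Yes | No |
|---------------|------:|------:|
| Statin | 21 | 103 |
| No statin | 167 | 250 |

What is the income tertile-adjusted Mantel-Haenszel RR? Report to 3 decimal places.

0.324

RR_MH = Σ(aᵢ·n₀ᵢ/nᵢ) / Σ(cᵢ·n₁ᵢ/nᵢ), with n₁ᵢ = aᵢ+bᵢ (exposed), n₀ᵢ = cᵢ+dᵢ (unexposed), nᵢ = n₁ᵢ+n₀ᵢ.
Stratum 1 (Low): n₁ = 316, n₀ = 334, n = 650; a·n₀/n = 5·334/650 = 2.5692; c·n₁/n = 41·316/650 = 19.9323
Stratum 2 (Middle): n₁ = 324, n₀ = 283, n = 607; a·n₀/n = 5·283/607 = 2.3311; c·n₁/n = 13·324/607 = 6.9390
Stratum 3 (High): n₁ = 124, n₀ = 417, n = 541; a·n₀/n = 21·417/541 = 16.1867; c·n₁/n = 167·124/541 = 38.2773
RR_MH = (2.5692 + 2.3311 + 16.1867) / (19.9323 + 6.9390 + 38.2773) = 21.0871 / 65.1486 = 0.32368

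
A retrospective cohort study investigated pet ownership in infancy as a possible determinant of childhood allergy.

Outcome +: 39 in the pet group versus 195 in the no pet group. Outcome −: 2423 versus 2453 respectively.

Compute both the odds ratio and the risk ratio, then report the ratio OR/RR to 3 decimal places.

0.941

From the description: a = 39, b = 2423, c = 195, d = 2453.
OR = (39·2453)/(2423·195) = 95667/472485 = 0.20248
Risk in exposed = 39/2462 = 0.01584; risk in unexposed = 195/2648 = 0.07364; RR = 0.21511
OR/RR = 0.20248 / 0.21511 = 0.94127
The outcome is rare in both groups, so OR ≈ RR (ratio near 1).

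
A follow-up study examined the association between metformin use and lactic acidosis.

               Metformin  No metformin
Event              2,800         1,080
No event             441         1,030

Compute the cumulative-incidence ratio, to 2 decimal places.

1.69

Reading the table with exposure as columns: a = 2800 (Metformin, case), b = 441 (Metformin, non-case), c = 1080 (No metformin, case), d = 1030.
Risk in exposed = 2800/3241 = 0.86393; risk in unexposed = 1080/2110 = 0.51185.
RR = 0.86393 / 0.51185 = 1.68786
The risk among the exposed is 1.69 times that among the unexposed.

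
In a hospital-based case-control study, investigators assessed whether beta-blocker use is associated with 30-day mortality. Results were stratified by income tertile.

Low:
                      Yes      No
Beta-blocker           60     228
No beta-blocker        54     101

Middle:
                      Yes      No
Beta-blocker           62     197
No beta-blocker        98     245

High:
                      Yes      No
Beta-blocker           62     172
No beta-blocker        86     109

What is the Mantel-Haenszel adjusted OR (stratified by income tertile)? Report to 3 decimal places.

0.579

OR_MH = Σ(aᵢdᵢ/nᵢ) / Σ(bᵢcᵢ/nᵢ), where nᵢ is the stratum total.
Stratum 1 (Low): n = 443; a·d/n = 60·101/443 = 13.6795; b·c/n = 228·54/443 = 27.7923
Stratum 2 (Middle): n = 602; a·d/n = 62·245/602 = 25.2326; b·c/n = 197·98/602 = 32.0698
Stratum 3 (High): n = 429; a·d/n = 62·109/429 = 15.7529; b·c/n = 172·86/429 = 34.4802
OR_MH = (13.6795 + 25.2326 + 15.7529) / (27.7923 + 32.0698 + 34.4802) = 54.6649 / 94.3423 = 0.57943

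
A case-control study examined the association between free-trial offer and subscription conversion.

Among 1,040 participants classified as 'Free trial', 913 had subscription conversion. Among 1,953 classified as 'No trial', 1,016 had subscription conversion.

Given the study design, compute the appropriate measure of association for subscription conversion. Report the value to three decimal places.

6.630

From the description: a = 913, b = 127, c = 1016, d = 937.
This is a case-control study: participants were sampled on outcome status, so risks in the source population cannot be estimated directly — relative risk is not valid here. The odds ratio is the appropriate measure.
OR = (a·d)/(b·c) = (913 × 937) / (127 × 1016) = 855481 / 129032 = 6.62999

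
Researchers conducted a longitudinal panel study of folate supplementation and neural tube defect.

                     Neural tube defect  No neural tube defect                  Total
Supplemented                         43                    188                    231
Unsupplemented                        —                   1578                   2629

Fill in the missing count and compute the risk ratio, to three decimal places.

The missing cell is in the unexposed row: 2629 − 1578 = 1051.
So a = 43, b = 188, c = 1051, d = 1578.
RR = [a/(a+b)] / [c/(c+d)] = (43/231) / (1051/2629) = 0.18615/0.39977 = 0.46563

0.466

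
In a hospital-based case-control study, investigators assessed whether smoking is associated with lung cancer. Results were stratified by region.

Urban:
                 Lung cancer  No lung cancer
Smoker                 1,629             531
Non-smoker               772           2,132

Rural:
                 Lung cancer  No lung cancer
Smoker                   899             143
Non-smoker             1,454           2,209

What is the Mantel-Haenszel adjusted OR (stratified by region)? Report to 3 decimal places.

8.853

OR_MH = Σ(aᵢdᵢ/nᵢ) / Σ(bᵢcᵢ/nᵢ), where nᵢ is the stratum total.
Stratum 1 (Urban): n = 5064; a·d/n = 1629·2132/5064 = 685.8270; b·c/n = 531·772/5064 = 80.9502
Stratum 2 (Rural): n = 4705; a·d/n = 899·2209/4705 = 422.0810; b·c/n = 143·1454/4705 = 44.1917
OR_MH = (685.8270 + 422.0810) / (80.9502 + 44.1917) = 1107.9080 / 125.1419 = 8.85321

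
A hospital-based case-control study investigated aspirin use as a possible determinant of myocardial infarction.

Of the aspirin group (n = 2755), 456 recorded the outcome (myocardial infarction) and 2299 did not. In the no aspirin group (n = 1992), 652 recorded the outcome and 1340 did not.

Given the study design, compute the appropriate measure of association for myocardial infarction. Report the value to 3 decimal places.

0.408

From the description: a = 456, b = 2299, c = 652, d = 1340.
This is a hospital-based case-control study: participants were sampled on outcome status, so risks in the source population cannot be estimated directly — relative risk is not valid here. The odds ratio is the appropriate measure.
OR = (a·d)/(b·c) = (456 × 1340) / (2299 × 652) = 611040 / 1498948 = 0.40765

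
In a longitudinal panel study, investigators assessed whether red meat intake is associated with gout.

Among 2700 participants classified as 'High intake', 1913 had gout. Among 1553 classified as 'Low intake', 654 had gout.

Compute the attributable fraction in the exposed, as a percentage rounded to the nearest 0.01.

From the description: a = 1913, b = 787, c = 654, d = 899.
Risk in exposed = 1913/2700 = 0.70852; risk in unexposed = 654/1553 = 0.42112.
RR = 0.70852/0.42112 = 1.68246
AR% = (RR − 1)/RR × 100 = (1.68246 − 1)/1.68246 × 100 = 40.5632%

40.56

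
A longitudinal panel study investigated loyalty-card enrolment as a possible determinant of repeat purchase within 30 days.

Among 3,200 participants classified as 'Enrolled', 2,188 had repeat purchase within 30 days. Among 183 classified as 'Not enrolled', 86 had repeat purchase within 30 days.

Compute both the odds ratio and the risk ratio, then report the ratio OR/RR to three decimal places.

From the description: a = 2188, b = 1012, c = 86, d = 97.
OR = (2188·97)/(1012·86) = 212236/87032 = 2.43860
Risk in exposed = 2188/3200 = 0.68375; risk in unexposed = 86/183 = 0.46995; RR = 1.45496
OR/RR = 2.43860 / 1.45496 = 1.67606
The outcome is not rare, so the OR lies further from 1 than the RR.

1.676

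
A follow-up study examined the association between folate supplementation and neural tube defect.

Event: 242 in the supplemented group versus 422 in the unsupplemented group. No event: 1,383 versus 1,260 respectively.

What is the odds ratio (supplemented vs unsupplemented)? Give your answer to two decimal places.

From the description: a = 242, b = 1383, c = 422, d = 1260.
OR = (a·d)/(b·c) = (242 × 1260) / (1383 × 422) = 304920 / 583626 = 0.52246
Exposure is associated with lower odds of neural tube defect (OR = 0.52 < 1).

0.52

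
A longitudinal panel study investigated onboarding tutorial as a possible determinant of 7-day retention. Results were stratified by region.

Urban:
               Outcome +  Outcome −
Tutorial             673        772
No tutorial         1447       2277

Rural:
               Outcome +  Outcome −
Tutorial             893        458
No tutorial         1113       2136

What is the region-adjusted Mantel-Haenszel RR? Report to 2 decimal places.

1.53

RR_MH = Σ(aᵢ·n₀ᵢ/nᵢ) / Σ(cᵢ·n₁ᵢ/nᵢ), with n₁ᵢ = aᵢ+bᵢ (exposed), n₀ᵢ = cᵢ+dᵢ (unexposed), nᵢ = n₁ᵢ+n₀ᵢ.
Stratum 1 (Urban): n₁ = 1445, n₀ = 3724, n = 5169; a·n₀/n = 673·3724/5169 = 484.8621; c·n₁/n = 1447·1445/5169 = 404.5105
Stratum 2 (Rural): n₁ = 1351, n₀ = 3249, n = 4600; a·n₀/n = 893·3249/4600 = 630.7298; c·n₁/n = 1113·1351/4600 = 326.8833
RR_MH = (484.8621 + 630.7298) / (404.5105 + 326.8833) = 1115.5918 / 731.3938 = 1.52530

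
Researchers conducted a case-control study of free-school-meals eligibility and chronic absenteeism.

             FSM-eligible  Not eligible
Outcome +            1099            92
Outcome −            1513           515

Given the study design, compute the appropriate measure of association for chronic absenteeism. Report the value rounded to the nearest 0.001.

4.066

Reading the table with exposure as columns: a = 1099 (FSM-eligible, case), b = 1513 (FSM-eligible, non-case), c = 92 (Not eligible, case), d = 515.
This is a case-control study: participants were sampled on outcome status, so risks in the source population cannot be estimated directly — relative risk is not valid here. The odds ratio is the appropriate measure.
OR = (a·d)/(b·c) = (1099 × 515) / (1513 × 92) = 565985 / 139196 = 4.06610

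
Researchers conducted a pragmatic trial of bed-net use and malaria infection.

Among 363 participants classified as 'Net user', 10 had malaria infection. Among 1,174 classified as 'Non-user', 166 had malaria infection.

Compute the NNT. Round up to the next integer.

9

Risk in treated group = 10/363 = 0.02755; risk in control = 166/1174 = 0.14140.
Absolute risk reduction = 0.14140 − 0.02755 = 0.11385
NNT = 1 / ARR = 1 / 0.11385 = 8.784 → round up → 9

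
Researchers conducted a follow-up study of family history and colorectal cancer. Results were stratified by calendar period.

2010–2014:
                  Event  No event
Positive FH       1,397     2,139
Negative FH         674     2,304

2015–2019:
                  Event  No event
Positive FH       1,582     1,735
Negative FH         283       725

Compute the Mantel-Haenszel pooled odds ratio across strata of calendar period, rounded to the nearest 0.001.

2.268

OR_MH = Σ(aᵢdᵢ/nᵢ) / Σ(bᵢcᵢ/nᵢ), where nᵢ is the stratum total.
Stratum 1 (2010–2014): n = 6514; a·d/n = 1397·2304/6514 = 494.1185; b·c/n = 2139·674/6514 = 221.3212
Stratum 2 (2015–2019): n = 4325; a·d/n = 1582·725/4325 = 265.1908; b·c/n = 1735·283/4325 = 113.5272
OR_MH = (494.1185 + 265.1908) / (221.3212 + 113.5272) = 759.3093 / 334.8483 = 2.26762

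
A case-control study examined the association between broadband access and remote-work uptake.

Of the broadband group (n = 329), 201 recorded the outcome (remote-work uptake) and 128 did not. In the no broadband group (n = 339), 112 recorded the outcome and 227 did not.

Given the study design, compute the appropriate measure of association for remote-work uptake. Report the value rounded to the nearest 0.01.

From the description: a = 201, b = 128, c = 112, d = 227.
This is a case-control study: participants were sampled on outcome status, so risks in the source population cannot be estimated directly — relative risk is not valid here. The odds ratio is the appropriate measure.
OR = (a·d)/(b·c) = (201 × 227) / (128 × 112) = 45627 / 14336 = 3.18269

3.18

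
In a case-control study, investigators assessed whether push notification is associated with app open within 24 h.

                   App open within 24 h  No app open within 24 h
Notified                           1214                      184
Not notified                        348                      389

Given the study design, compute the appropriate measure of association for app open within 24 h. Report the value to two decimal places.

7.38

Cells: a = 1214, b = 184, c = 348, d = 389.
This is a case-control study: participants were sampled on outcome status, so risks in the source population cannot be estimated directly — relative risk is not valid here. The odds ratio is the appropriate measure.
OR = (a·d)/(b·c) = (1214 × 389) / (184 × 348) = 472246 / 64032 = 7.37516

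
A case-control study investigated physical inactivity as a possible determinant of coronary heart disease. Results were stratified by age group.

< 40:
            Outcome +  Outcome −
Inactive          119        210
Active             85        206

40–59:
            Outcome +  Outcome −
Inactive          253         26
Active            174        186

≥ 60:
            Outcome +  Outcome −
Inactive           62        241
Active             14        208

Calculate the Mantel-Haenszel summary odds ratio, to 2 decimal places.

OR_MH = Σ(aᵢdᵢ/nᵢ) / Σ(bᵢcᵢ/nᵢ), where nᵢ is the stratum total.
Stratum 1 (< 40): n = 620; a·d/n = 119·206/620 = 39.5387; b·c/n = 210·85/620 = 28.7903
Stratum 2 (40–59): n = 639; a·d/n = 253·186/639 = 73.6432; b·c/n = 26·174/639 = 7.0798
Stratum 3 (≥ 60): n = 525; a·d/n = 62·208/525 = 24.5638; b·c/n = 241·14/525 = 6.4267
OR_MH = (39.5387 + 73.6432 + 24.5638) / (28.7903 + 7.0798 + 6.4267) = 137.7457 / 42.2968 = 3.25665

3.26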